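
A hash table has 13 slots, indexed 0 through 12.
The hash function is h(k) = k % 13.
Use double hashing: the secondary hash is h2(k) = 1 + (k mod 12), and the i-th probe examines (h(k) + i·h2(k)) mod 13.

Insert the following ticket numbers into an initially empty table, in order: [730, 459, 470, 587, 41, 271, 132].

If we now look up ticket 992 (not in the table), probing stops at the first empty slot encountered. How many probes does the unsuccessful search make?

730: h=2 => slot 2
459: h=4 => slot 4
470: h=2, h2=3, probe 2,5 => slot 5
587: h=2, h2=12, probe 2,1 => slot 1
41: h=2, h2=6, probe 2,8 => slot 8
271: h=11 => slot 11
132: h=2, h2=1, probe 2,3 => slot 3
Table: [—, 587, 730, 132, 459, 470, —, —, 41, —, —, 271, —]
Lookup 992: h=4, h2=9, probe 4,0 → slot 0 empty, not found.

2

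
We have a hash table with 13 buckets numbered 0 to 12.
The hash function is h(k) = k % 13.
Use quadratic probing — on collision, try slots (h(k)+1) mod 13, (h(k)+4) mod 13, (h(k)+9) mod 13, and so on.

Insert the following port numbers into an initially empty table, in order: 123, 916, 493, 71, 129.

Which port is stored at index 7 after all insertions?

Insert 123: h=6, slot 6 empty → index 6.
Insert 916: h=6, slot 6 occupied → index 7.
Insert 493: h=12, slot 12 empty → index 12.
Insert 71: h=6, slots 6,7 occupied → index 10.
Insert 129: h=12, slot 12 occupied → index 0.
Table: [129, _, _, _, _, _, 123, 916, _, _, 71, _, 493]

916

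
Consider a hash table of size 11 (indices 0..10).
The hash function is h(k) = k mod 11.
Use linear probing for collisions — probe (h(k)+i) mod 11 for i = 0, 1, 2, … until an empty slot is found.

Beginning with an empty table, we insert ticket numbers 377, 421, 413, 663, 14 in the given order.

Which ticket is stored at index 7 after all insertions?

377 hashes to 3; slot 3 is free => place at 3.
421 hashes to 3; 3 taken => place at 4.
413 hashes to 6; slot 6 is free => place at 6.
663 hashes to 3; 3,4 taken => place at 5.
14 hashes to 3; 3,4,5,6 taken => place at 7.
Table: [_, _, _, 377, 421, 663, 413, 14, _, _, _]

14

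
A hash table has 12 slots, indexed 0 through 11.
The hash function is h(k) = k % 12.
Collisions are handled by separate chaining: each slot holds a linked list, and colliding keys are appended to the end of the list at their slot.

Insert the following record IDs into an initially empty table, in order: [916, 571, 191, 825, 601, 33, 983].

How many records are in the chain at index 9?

2

916 → bucket 4
571 → bucket 7
191 → bucket 11
825 → bucket 9
601 → bucket 1
33 → bucket 9 (collision)
983 → bucket 11 (collision)
Final buckets:
0: _
1: 601
2: _
3: _
4: 916
5: _
6: _
7: 571
8: _
9: 825 -> 33
10: _
11: 191 -> 983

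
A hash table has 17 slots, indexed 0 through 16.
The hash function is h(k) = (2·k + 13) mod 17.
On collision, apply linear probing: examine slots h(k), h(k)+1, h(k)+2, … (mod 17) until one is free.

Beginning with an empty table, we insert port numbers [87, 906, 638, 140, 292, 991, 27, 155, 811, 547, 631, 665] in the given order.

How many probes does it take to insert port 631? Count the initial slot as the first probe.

87: h=0 → slot 0
906: h=6 → slot 6
638: h=14 → slot 14
140: h=4 → slot 4
292: h=2 → slot 2
991: h=6, probe 6,7 → slot 7
27: h=16 → slot 16
155: h=0, probe 0,1 → slot 1
811: h=3 → slot 3
547: h=2, probe 2,3,4,5 → slot 5
631: h=0, probe 0,1,2,3,4,5,6,7,8 → slot 8
665: h=0, probe 0,1,2,3,4,5,6,7,8,9 → slot 9
Table: [87, 155, 292, 811, 140, 547, 906, 991, 631, 665, ∅, ∅, ∅, ∅, 638, ∅, 27]

9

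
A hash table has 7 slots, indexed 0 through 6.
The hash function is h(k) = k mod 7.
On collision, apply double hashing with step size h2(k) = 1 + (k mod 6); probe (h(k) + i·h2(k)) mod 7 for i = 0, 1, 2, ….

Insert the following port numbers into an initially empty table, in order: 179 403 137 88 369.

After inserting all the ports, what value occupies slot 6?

403

179 hashes to 4; slot 4 is free -> place at 4.
403 hashes to 4, h2=2; 4 taken -> place at 6.
137 hashes to 4, h2=6; 4 taken -> place at 3.
88 hashes to 4, h2=5; 4 taken -> place at 2.
369 hashes to 5; slot 5 is free -> place at 5.
Table: [—, —, 88, 137, 179, 369, 403]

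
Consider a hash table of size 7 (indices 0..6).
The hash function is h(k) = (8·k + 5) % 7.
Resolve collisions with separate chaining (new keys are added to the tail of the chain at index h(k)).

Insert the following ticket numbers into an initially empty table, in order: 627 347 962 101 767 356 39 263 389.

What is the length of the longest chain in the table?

627 → bucket 2
347 → bucket 2 (collision)
962 → bucket 1
101 → bucket 1 (collision)
767 → bucket 2 (collision)
356 → bucket 4
39 → bucket 2 (collision)
263 → bucket 2 (collision)
389 → bucket 2 (collision)
Final buckets:
0: —
1: 962 -> 101
2: 627 -> 347 -> 767 -> 39 -> 263 -> 389
3: —
4: 356
5: —
6: —

6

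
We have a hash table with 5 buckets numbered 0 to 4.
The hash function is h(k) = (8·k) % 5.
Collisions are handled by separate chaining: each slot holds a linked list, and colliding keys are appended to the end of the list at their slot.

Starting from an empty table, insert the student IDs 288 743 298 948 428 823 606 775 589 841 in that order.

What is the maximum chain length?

6

Insert 288: h=4, bucket 4 empty -> new chain.
Insert 743: h=4, bucket 4 nonempty -> append to chain.
Insert 298: h=4, bucket 4 nonempty -> append to chain.
Insert 948: h=4, bucket 4 nonempty -> append to chain.
Insert 428: h=4, bucket 4 nonempty -> append to chain.
Insert 823: h=4, bucket 4 nonempty -> append to chain.
Insert 606: h=3, bucket 3 empty -> new chain.
Insert 775: h=0, bucket 0 empty -> new chain.
Insert 589: h=2, bucket 2 empty -> new chain.
Insert 841: h=3, bucket 3 nonempty -> append to chain.
Final buckets:
0: 775
1: -
2: 589
3: 606 -> 841
4: 288 -> 743 -> 298 -> 948 -> 428 -> 823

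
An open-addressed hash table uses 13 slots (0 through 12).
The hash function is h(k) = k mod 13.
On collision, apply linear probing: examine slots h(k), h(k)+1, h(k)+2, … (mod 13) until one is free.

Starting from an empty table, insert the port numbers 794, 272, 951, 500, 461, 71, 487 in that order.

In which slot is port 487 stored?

Insert 794: h=1, slot 1 empty -> index 1.
Insert 272: h=12, slot 12 empty -> index 12.
Insert 951: h=2, slot 2 empty -> index 2.
Insert 500: h=6, slot 6 empty -> index 6.
Insert 461: h=6, slot 6 occupied -> index 7.
Insert 71: h=6, slots 6,7 occupied -> index 8.
Insert 487: h=6, slots 6,7,8 occupied -> index 9.
Table: [∅, 794, 951, ∅, ∅, ∅, 500, 461, 71, 487, ∅, ∅, 272]

9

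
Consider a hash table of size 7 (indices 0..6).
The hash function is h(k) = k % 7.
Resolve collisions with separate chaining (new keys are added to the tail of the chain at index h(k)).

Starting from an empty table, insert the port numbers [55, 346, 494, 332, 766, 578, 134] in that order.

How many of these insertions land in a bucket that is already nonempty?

3

55 → bucket 6
346 → bucket 3
494 → bucket 4
332 → bucket 3 (collision)
766 → bucket 3 (collision)
578 → bucket 4 (collision)
134 → bucket 1
Final buckets:
0: _
1: 134
2: _
3: 346 -> 332 -> 766
4: 494 -> 578
5: _
6: 55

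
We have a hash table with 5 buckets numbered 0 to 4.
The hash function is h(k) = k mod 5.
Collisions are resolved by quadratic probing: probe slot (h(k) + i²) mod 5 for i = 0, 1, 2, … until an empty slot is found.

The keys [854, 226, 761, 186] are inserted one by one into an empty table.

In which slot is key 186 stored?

854 hashes to 4; slot 4 is free -> place at 4.
226 hashes to 1; slot 1 is free -> place at 1.
761 hashes to 1; 1 taken -> place at 2.
186 hashes to 1; 1,2 taken -> place at 0.
Table: [186, 226, 761, ∅, 854]

0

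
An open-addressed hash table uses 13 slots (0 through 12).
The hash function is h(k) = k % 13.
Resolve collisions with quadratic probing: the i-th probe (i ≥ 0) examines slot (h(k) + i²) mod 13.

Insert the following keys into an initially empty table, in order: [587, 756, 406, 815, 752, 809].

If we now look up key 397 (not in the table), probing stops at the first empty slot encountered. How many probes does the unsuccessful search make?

587 hashes to 2; slot 2 is free => place at 2.
756 hashes to 2; 2 taken => place at 3.
406 hashes to 3; 3 taken => place at 4.
815 hashes to 9; slot 9 is free => place at 9.
752 hashes to 11; slot 11 is free => place at 11.
809 hashes to 3; 3,4 taken => place at 7.
Table: [_, _, 587, 756, 406, _, _, 809, _, 815, _, 752, _]
Lookup 397: h=7, probe 7,8 → slot 8 empty, not found.

2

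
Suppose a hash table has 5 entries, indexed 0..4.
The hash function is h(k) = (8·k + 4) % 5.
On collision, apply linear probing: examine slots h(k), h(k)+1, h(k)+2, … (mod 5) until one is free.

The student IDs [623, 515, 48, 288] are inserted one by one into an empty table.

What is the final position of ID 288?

1

623 hashes to 3; slot 3 is free → place at 3.
515 hashes to 4; slot 4 is free → place at 4.
48 hashes to 3; 3,4 taken → place at 0.
288 hashes to 3; 3,4,0 taken → place at 1.
Table: [48, 288, ., 623, 515]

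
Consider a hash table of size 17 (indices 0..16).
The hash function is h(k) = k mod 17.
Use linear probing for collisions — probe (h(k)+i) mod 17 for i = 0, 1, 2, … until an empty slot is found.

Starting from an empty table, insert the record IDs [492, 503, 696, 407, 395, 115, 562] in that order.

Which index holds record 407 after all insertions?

492 hashes to 16; slot 16 is free → place at 16.
503 hashes to 10; slot 10 is free → place at 10.
696 hashes to 16; 16 taken → place at 0.
407 hashes to 16; 16,0 taken → place at 1.
395 hashes to 4; slot 4 is free → place at 4.
115 hashes to 13; slot 13 is free → place at 13.
562 hashes to 1; 1 taken → place at 2.
Table: [696, 407, 562, -, 395, -, -, -, -, -, 503, -, -, 115, -, -, 492]

1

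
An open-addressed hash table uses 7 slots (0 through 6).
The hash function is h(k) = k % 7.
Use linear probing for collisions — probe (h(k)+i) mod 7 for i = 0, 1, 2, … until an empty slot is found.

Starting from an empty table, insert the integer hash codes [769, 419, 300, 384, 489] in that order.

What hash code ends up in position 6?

Insert 769: h=6, slot 6 empty => index 6.
Insert 419: h=6, slot 6 occupied => index 0.
Insert 300: h=6, slots 6,0 occupied => index 1.
Insert 384: h=6, slots 6,0,1 occupied => index 2.
Insert 489: h=6, slots 6,0,1,2 occupied => index 3.
Table: [419, 300, 384, 489, ., ., 769]

769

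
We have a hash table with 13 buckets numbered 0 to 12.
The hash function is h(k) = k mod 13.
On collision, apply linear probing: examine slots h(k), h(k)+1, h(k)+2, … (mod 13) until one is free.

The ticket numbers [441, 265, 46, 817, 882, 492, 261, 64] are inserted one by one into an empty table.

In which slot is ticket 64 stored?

3

441 hashes to 12; slot 12 is free → place at 12.
265 hashes to 5; slot 5 is free → place at 5.
46 hashes to 7; slot 7 is free → place at 7.
817 hashes to 11; slot 11 is free → place at 11.
882 hashes to 11; 11,12 taken → place at 0.
492 hashes to 11; 11,12,0 taken → place at 1.
261 hashes to 1; 1 taken → place at 2.
64 hashes to 12; 12,0,1,2 taken → place at 3.
Table: [882, 492, 261, 64, ∅, 265, ∅, 46, ∅, ∅, ∅, 817, 441]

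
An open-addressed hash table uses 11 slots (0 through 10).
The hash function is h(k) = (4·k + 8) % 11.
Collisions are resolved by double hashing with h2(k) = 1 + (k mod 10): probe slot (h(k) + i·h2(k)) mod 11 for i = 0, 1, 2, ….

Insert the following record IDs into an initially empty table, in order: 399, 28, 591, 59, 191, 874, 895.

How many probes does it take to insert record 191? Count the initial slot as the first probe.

2

Insert 399: h=9, slot 9 empty → index 9.
Insert 28: h=10, slot 10 empty → index 10.
Insert 591: h=7, slot 7 empty → index 7.
Insert 59: h=2, slot 2 empty → index 2.
Insert 191: h=2, h2=2, slot 2 occupied → index 4.
Insert 874: h=6, slot 6 empty → index 6.
Insert 895: h=2, h2=6, slot 2 occupied → index 8.
Table: [-, -, 59, -, 191, -, 874, 591, 895, 399, 28]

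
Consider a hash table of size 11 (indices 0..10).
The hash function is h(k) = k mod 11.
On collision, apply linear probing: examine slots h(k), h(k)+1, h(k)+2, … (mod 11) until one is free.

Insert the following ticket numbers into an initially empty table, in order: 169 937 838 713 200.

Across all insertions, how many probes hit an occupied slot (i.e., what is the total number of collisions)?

169 hashes to 4; slot 4 is free -> place at 4.
937 hashes to 2; slot 2 is free -> place at 2.
838 hashes to 2; 2 taken -> place at 3.
713 hashes to 9; slot 9 is free -> place at 9.
200 hashes to 2; 2,3,4 taken -> place at 5.
Table: [-, -, 937, 838, 169, 200, -, -, -, 713, -]

4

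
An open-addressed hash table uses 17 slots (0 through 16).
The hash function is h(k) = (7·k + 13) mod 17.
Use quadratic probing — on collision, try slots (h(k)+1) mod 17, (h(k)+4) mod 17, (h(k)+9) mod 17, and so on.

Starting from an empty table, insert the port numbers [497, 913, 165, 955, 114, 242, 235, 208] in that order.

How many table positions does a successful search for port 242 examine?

2

497: h=7 → slot 7
913: h=12 → slot 12
165: h=12, probe 12,13 → slot 13
955: h=0 → slot 0
114: h=12, probe 12,13,16 → slot 16
242: h=7, probe 7,8 → slot 8
235: h=9 → slot 9
208: h=7, probe 7,8,11 → slot 11
Table: [955, _, _, _, _, _, _, 497, 242, 235, _, 208, 913, 165, _, _, 114]
Lookup 242: h=7, probe 7,8 → found at 8.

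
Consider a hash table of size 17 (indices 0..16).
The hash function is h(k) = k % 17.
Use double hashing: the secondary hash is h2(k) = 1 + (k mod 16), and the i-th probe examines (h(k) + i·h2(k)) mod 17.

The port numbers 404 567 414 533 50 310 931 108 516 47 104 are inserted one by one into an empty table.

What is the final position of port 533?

12

404: h=13 → slot 13
567: h=6 → slot 6
414: h=6, h2=15, probe 6,4 → slot 4
533: h=6, h2=6, probe 6,12 → slot 12
50: h=16 → slot 16
310: h=4, h2=7, probe 4,11 → slot 11
931: h=13, h2=4, probe 13,0 → slot 0
108: h=6, h2=13, probe 6,2 → slot 2
516: h=6, h2=5, probe 6,11,16,4,9 → slot 9
47: h=13, h2=16, probe 13,12,11,10 → slot 10
104: h=2, h2=9, probe 2,11,3 → slot 3
Table: [931, _, 108, 104, 414, _, 567, _, _, 516, 47, 310, 533, 404, _, _, 50]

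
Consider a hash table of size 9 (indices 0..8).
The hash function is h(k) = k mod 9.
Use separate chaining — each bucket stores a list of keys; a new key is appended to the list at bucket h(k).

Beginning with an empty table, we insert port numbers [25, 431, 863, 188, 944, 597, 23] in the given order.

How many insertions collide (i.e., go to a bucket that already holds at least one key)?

3

Insert 25: h=7, bucket 7 empty -> new chain.
Insert 431: h=8, bucket 8 empty -> new chain.
Insert 863: h=8, bucket 8 nonempty -> append to chain.
Insert 188: h=8, bucket 8 nonempty -> append to chain.
Insert 944: h=8, bucket 8 nonempty -> append to chain.
Insert 597: h=3, bucket 3 empty -> new chain.
Insert 23: h=5, bucket 5 empty -> new chain.
Final buckets:
0: —
1: —
2: —
3: 597
4: —
5: 23
6: —
7: 25
8: 431 -> 863 -> 188 -> 944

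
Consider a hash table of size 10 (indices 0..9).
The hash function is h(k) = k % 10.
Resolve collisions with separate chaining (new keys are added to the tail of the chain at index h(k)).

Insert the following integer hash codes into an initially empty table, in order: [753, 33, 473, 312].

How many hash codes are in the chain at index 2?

753 -> bucket 3
33 -> bucket 3 (collision)
473 -> bucket 3 (collision)
312 -> bucket 2
Final buckets:
0: —
1: —
2: 312
3: 753 -> 33 -> 473
4: —
5: —
6: —
7: —
8: —
9: —

1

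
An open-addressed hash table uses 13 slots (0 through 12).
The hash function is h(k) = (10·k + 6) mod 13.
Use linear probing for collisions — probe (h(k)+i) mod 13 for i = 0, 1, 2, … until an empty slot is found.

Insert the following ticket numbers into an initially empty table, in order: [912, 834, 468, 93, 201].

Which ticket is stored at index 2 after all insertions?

93

912 hashes to 0; slot 0 is free => place at 0.
834 hashes to 0; 0 taken => place at 1.
468 hashes to 6; slot 6 is free => place at 6.
93 hashes to 0; 0,1 taken => place at 2.
201 hashes to 1; 1,2 taken => place at 3.
Table: [912, 834, 93, 201, _, _, 468, _, _, _, _, _, _]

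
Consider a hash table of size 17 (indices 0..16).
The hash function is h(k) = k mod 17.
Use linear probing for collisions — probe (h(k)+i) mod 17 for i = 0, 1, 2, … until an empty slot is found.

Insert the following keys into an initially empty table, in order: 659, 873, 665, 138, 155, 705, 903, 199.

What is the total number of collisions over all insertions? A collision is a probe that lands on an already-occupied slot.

6

659 hashes to 13; slot 13 is free => place at 13.
873 hashes to 6; slot 6 is free => place at 6.
665 hashes to 2; slot 2 is free => place at 2.
138 hashes to 2; 2 taken => place at 3.
155 hashes to 2; 2,3 taken => place at 4.
705 hashes to 8; slot 8 is free => place at 8.
903 hashes to 2; 2,3,4 taken => place at 5.
199 hashes to 12; slot 12 is free => place at 12.
Table: [∅, ∅, 665, 138, 155, 903, 873, ∅, 705, ∅, ∅, ∅, 199, 659, ∅, ∅, ∅]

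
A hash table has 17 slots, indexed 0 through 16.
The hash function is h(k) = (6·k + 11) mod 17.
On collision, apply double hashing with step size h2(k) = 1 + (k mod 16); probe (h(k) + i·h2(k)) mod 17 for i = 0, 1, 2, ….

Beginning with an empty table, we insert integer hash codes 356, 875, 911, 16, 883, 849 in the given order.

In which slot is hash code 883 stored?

356 hashes to 5; slot 5 is free -> place at 5.
875 hashes to 8; slot 8 is free -> place at 8.
911 hashes to 3; slot 3 is free -> place at 3.
16 hashes to 5, h2=1; 5 taken -> place at 6.
883 hashes to 5, h2=4; 5 taken -> place at 9.
849 hashes to 5, h2=2; 5 taken -> place at 7.
Table: [., ., ., 911, ., 356, 16, 849, 875, 883, ., ., ., ., ., ., .]

9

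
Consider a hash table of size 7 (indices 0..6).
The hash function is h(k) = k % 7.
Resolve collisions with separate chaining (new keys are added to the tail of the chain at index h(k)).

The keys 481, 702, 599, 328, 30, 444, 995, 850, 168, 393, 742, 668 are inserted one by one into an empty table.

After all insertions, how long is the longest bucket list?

3

Insert 481: h=5, bucket 5 empty -> new chain.
Insert 702: h=2, bucket 2 empty -> new chain.
Insert 599: h=4, bucket 4 empty -> new chain.
Insert 328: h=6, bucket 6 empty -> new chain.
Insert 30: h=2, bucket 2 nonempty -> append to chain.
Insert 444: h=3, bucket 3 empty -> new chain.
Insert 995: h=1, bucket 1 empty -> new chain.
Insert 850: h=3, bucket 3 nonempty -> append to chain.
Insert 168: h=0, bucket 0 empty -> new chain.
Insert 393: h=1, bucket 1 nonempty -> append to chain.
Insert 742: h=0, bucket 0 nonempty -> append to chain.
Insert 668: h=3, bucket 3 nonempty -> append to chain.
Final buckets:
0: 168 -> 742
1: 995 -> 393
2: 702 -> 30
3: 444 -> 850 -> 668
4: 599
5: 481
6: 328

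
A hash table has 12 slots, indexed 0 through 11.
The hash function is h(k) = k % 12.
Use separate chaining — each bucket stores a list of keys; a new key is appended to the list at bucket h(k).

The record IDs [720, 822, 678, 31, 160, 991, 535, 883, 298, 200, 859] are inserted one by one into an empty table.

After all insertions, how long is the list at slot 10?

1

720 -> bucket 0
822 -> bucket 6
678 -> bucket 6 (collision)
31 -> bucket 7
160 -> bucket 4
991 -> bucket 7 (collision)
535 -> bucket 7 (collision)
883 -> bucket 7 (collision)
298 -> bucket 10
200 -> bucket 8
859 -> bucket 7 (collision)
Final buckets:
0: 720
1: —
2: —
3: —
4: 160
5: —
6: 822 -> 678
7: 31 -> 991 -> 535 -> 883 -> 859
8: 200
9: —
10: 298
11: —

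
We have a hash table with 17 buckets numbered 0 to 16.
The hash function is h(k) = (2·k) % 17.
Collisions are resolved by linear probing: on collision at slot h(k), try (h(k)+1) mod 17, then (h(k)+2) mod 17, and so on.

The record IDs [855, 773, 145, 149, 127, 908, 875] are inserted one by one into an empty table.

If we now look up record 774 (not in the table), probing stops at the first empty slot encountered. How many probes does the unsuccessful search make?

855 hashes to 10; slot 10 is free -> place at 10.
773 hashes to 16; slot 16 is free -> place at 16.
145 hashes to 1; slot 1 is free -> place at 1.
149 hashes to 9; slot 9 is free -> place at 9.
127 hashes to 16; 16 taken -> place at 0.
908 hashes to 14; slot 14 is free -> place at 14.
875 hashes to 16; 16,0,1 taken -> place at 2.
Table: [127, 145, 875, ., ., ., ., ., ., 149, 855, ., ., ., 908, ., 773]
Lookup 774: h=1, probe 1,2,3 → slot 3 empty, not found.

3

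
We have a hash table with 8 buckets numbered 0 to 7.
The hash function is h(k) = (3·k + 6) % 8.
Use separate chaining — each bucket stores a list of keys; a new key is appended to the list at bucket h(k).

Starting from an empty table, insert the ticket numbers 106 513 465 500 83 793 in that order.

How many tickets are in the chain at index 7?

106 → bucket 4
513 → bucket 1
465 → bucket 1 (collision)
500 → bucket 2
83 → bucket 7
793 → bucket 1 (collision)
Final buckets:
0: —
1: 513 -> 465 -> 793
2: 500
3: —
4: 106
5: —
6: —
7: 83

1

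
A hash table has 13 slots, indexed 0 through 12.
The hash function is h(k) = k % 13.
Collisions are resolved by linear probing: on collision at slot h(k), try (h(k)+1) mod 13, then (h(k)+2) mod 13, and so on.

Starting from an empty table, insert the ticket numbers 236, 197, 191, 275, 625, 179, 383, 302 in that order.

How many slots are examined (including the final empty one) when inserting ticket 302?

236: h=2 => slot 2
197: h=2, probe 2,3 => slot 3
191: h=9 => slot 9
275: h=2, probe 2,3,4 => slot 4
625: h=1 => slot 1
179: h=10 => slot 10
383: h=6 => slot 6
302: h=3, probe 3,4,5 => slot 5
Table: [—, 625, 236, 197, 275, 302, 383, —, —, 191, 179, —, —]

3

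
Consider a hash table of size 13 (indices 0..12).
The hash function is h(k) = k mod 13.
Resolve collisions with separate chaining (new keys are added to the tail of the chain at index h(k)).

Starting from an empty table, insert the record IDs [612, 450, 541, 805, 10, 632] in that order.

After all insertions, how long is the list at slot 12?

Insert 612: h=1, bucket 1 empty → new chain.
Insert 450: h=8, bucket 8 empty → new chain.
Insert 541: h=8, bucket 8 nonempty → append to chain.
Insert 805: h=12, bucket 12 empty → new chain.
Insert 10: h=10, bucket 10 empty → new chain.
Insert 632: h=8, bucket 8 nonempty → append to chain.
Final buckets:
0: _
1: 612
2: _
3: _
4: _
5: _
6: _
7: _
8: 450 -> 541 -> 632
9: _
10: 10
11: _
12: 805

1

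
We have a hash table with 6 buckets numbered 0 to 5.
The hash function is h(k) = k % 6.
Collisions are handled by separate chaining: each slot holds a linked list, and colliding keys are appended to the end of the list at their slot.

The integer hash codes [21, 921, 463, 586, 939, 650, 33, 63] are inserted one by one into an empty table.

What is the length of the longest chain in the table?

5

21 → bucket 3
921 → bucket 3 (collision)
463 → bucket 1
586 → bucket 4
939 → bucket 3 (collision)
650 → bucket 2
33 → bucket 3 (collision)
63 → bucket 3 (collision)
Final buckets:
0: —
1: 463
2: 650
3: 21 -> 921 -> 939 -> 33 -> 63
4: 586
5: —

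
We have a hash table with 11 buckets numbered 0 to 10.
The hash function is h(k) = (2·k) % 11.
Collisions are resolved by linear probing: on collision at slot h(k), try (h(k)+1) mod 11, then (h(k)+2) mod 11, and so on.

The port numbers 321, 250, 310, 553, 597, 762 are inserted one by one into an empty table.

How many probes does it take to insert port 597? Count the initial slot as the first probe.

321: h=4 → slot 4
250: h=5 → slot 5
310: h=4, probe 4,5,6 → slot 6
553: h=6, probe 6,7 → slot 7
597: h=6, probe 6,7,8 → slot 8
762: h=6, probe 6,7,8,9 → slot 9
Table: [—, —, —, —, 321, 250, 310, 553, 597, 762, —]

3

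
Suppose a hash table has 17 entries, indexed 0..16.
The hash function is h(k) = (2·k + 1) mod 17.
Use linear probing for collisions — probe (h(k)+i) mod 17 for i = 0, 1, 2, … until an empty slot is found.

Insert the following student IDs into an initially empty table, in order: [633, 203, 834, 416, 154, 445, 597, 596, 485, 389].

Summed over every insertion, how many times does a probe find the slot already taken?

4

633 hashes to 9; slot 9 is free → place at 9.
203 hashes to 16; slot 16 is free → place at 16.
834 hashes to 3; slot 3 is free → place at 3.
416 hashes to 0; slot 0 is free → place at 0.
154 hashes to 3; 3 taken → place at 4.
445 hashes to 7; slot 7 is free → place at 7.
597 hashes to 5; slot 5 is free → place at 5.
596 hashes to 3; 3,4,5 taken → place at 6.
485 hashes to 2; slot 2 is free → place at 2.
389 hashes to 14; slot 14 is free → place at 14.
Table: [416, ., 485, 834, 154, 597, 596, 445, ., 633, ., ., ., ., 389, ., 203]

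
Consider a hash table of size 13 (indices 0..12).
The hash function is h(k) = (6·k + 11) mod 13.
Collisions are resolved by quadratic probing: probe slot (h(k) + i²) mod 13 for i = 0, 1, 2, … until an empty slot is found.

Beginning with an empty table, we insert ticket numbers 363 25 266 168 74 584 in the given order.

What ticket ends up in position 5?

363 hashes to 5; slot 5 is free => place at 5.
25 hashes to 5; 5 taken => place at 6.
266 hashes to 8; slot 8 is free => place at 8.
168 hashes to 5; 5,6 taken => place at 9.
74 hashes to 0; slot 0 is free => place at 0.
584 hashes to 5; 5,6,9 taken => place at 1.
Table: [74, 584, ., ., ., 363, 25, ., 266, 168, ., ., .]

363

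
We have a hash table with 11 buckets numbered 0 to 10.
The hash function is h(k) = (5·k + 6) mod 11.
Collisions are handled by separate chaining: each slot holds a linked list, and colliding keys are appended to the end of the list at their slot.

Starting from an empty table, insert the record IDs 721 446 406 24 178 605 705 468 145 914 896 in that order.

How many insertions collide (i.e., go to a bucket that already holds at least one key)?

5

Insert 721: h=3, bucket 3 empty → new chain.
Insert 446: h=3, bucket 3 nonempty → append to chain.
Insert 406: h=1, bucket 1 empty → new chain.
Insert 24: h=5, bucket 5 empty → new chain.
Insert 178: h=5, bucket 5 nonempty → append to chain.
Insert 605: h=6, bucket 6 empty → new chain.
Insert 705: h=0, bucket 0 empty → new chain.
Insert 468: h=3, bucket 3 nonempty → append to chain.
Insert 145: h=5, bucket 5 nonempty → append to chain.
Insert 914: h=0, bucket 0 nonempty → append to chain.
Insert 896: h=9, bucket 9 empty → new chain.
Final buckets:
0: 705 -> 914
1: 406
2: —
3: 721 -> 446 -> 468
4: —
5: 24 -> 178 -> 145
6: 605
7: —
8: —
9: 896
10: —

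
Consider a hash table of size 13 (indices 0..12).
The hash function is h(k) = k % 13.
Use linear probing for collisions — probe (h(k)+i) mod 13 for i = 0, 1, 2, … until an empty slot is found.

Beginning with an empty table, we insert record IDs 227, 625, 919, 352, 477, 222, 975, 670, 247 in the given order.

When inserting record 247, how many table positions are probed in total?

Insert 227: h=6, slot 6 empty → index 6.
Insert 625: h=1, slot 1 empty → index 1.
Insert 919: h=9, slot 9 empty → index 9.
Insert 352: h=1, slot 1 occupied → index 2.
Insert 477: h=9, slot 9 occupied → index 10.
Insert 222: h=1, slots 1,2 occupied → index 3.
Insert 975: h=0, slot 0 empty → index 0.
Insert 670: h=7, slot 7 empty → index 7.
Insert 247: h=0, slots 0,1,2,3 occupied → index 4.
Table: [975, 625, 352, 222, 247, ., 227, 670, ., 919, 477, ., .]

5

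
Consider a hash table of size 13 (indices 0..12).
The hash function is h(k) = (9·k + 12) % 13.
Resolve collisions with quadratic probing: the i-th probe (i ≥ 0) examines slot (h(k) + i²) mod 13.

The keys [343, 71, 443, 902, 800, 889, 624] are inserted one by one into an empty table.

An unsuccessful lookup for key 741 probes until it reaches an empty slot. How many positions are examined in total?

2

343 hashes to 5; slot 5 is free => place at 5.
71 hashes to 1; slot 1 is free => place at 1.
443 hashes to 8; slot 8 is free => place at 8.
902 hashes to 5; 5 taken => place at 6.
800 hashes to 10; slot 10 is free => place at 10.
889 hashes to 5; 5,6 taken => place at 9.
624 hashes to 12; slot 12 is free => place at 12.
Table: [-, 71, -, -, -, 343, 902, -, 443, 889, 800, -, 624]
Lookup 741: h=12, probe 12,0 → slot 0 empty, not found.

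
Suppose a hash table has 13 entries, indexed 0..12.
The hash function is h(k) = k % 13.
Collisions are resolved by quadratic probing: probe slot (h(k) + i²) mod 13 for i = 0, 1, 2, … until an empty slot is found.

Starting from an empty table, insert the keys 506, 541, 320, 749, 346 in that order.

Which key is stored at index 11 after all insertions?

506: h=12 -> slot 12
541: h=8 -> slot 8
320: h=8, probe 8,9 -> slot 9
749: h=8, probe 8,9,12,4 -> slot 4
346: h=8, probe 8,9,12,4,11 -> slot 11
Table: [_, _, _, _, 749, _, _, _, 541, 320, _, 346, 506]

346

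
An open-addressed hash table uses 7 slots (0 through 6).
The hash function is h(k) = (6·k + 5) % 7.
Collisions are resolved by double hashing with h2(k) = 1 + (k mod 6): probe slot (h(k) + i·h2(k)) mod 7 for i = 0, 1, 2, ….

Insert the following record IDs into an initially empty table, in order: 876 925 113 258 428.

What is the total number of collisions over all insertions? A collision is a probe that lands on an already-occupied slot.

7

Insert 876: h=4, slot 4 empty => index 4.
Insert 925: h=4, h2=2, slot 4 occupied => index 6.
Insert 113: h=4, h2=6, slot 4 occupied => index 3.
Insert 258: h=6, h2=1, slot 6 occupied => index 0.
Insert 428: h=4, h2=3, slots 4,0,3,6 occupied => index 2.
Table: [258, _, 428, 113, 876, _, 925]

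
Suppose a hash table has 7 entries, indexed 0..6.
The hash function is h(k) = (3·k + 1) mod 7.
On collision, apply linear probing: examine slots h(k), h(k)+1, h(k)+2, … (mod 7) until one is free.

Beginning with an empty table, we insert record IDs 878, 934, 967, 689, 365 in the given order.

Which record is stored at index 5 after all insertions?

878: h=3 -> slot 3
934: h=3, probe 3,4 -> slot 4
967: h=4, probe 4,5 -> slot 5
689: h=3, probe 3,4,5,6 -> slot 6
365: h=4, probe 4,5,6,0 -> slot 0
Table: [365, ., ., 878, 934, 967, 689]

967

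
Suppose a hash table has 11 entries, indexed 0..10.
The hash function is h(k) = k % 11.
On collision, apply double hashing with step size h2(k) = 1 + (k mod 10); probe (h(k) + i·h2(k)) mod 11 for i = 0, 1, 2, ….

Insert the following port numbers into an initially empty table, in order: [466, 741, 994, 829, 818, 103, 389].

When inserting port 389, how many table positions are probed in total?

4

466 hashes to 4; slot 4 is free -> place at 4.
741 hashes to 4, h2=2; 4 taken -> place at 6.
994 hashes to 4, h2=5; 4 taken -> place at 9.
829 hashes to 4, h2=10; 4 taken -> place at 3.
818 hashes to 4, h2=9; 4 taken -> place at 2.
103 hashes to 4, h2=4; 4 taken -> place at 8.
389 hashes to 4, h2=10; 4,3,2 taken -> place at 1.
Table: [—, 389, 818, 829, 466, —, 741, —, 103, 994, —]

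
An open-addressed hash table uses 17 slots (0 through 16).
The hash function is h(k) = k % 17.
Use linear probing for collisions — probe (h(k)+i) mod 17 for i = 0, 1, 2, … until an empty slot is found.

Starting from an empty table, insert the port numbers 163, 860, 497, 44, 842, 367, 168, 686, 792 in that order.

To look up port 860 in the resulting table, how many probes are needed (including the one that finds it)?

2

163 hashes to 10; slot 10 is free => place at 10.
860 hashes to 10; 10 taken => place at 11.
497 hashes to 4; slot 4 is free => place at 4.
44 hashes to 10; 10,11 taken => place at 12.
842 hashes to 9; slot 9 is free => place at 9.
367 hashes to 10; 10,11,12 taken => place at 13.
168 hashes to 15; slot 15 is free => place at 15.
686 hashes to 6; slot 6 is free => place at 6.
792 hashes to 10; 10,11,12,13 taken => place at 14.
Table: [—, —, —, —, 497, —, 686, —, —, 842, 163, 860, 44, 367, 792, 168, —]
Lookup 860: h=10, probe 10,11 → found at 11.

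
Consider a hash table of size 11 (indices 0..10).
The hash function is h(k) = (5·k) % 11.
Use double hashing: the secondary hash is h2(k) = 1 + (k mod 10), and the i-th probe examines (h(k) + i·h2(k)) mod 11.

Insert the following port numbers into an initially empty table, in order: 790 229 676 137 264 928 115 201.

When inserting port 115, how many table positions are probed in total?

Insert 790: h=1, slot 1 empty -> index 1.
Insert 229: h=1, h2=10, slot 1 occupied -> index 0.
Insert 676: h=3, slot 3 empty -> index 3.
Insert 137: h=3, h2=8, slots 3,0 occupied -> index 8.
Insert 264: h=0, h2=5, slot 0 occupied -> index 5.
Insert 928: h=9, slot 9 empty -> index 9.
Insert 115: h=3, h2=6, slots 3,9 occupied -> index 4.
Insert 201: h=4, h2=2, slot 4 occupied -> index 6.
Table: [229, 790, —, 676, 115, 264, 201, —, 137, 928, —]

3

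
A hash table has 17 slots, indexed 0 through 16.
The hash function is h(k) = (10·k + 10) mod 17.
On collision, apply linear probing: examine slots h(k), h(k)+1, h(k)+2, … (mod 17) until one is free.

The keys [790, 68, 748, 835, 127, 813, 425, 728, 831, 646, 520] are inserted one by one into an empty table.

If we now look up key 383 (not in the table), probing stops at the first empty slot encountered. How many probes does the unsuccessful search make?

790 hashes to 5; slot 5 is free => place at 5.
68 hashes to 10; slot 10 is free => place at 10.
748 hashes to 10; 10 taken => place at 11.
835 hashes to 13; slot 13 is free => place at 13.
127 hashes to 5; 5 taken => place at 6.
813 hashes to 14; slot 14 is free => place at 14.
425 hashes to 10; 10,11 taken => place at 12.
728 hashes to 14; 14 taken => place at 15.
831 hashes to 7; slot 7 is free => place at 7.
646 hashes to 10; 10,11,12,13,14,15 taken => place at 16.
520 hashes to 8; slot 8 is free => place at 8.
Table: [_, _, _, _, _, 790, 127, 831, 520, _, 68, 748, 425, 835, 813, 728, 646]
Lookup 383: h=15, probe 15,16,0 → slot 0 empty, not found.

3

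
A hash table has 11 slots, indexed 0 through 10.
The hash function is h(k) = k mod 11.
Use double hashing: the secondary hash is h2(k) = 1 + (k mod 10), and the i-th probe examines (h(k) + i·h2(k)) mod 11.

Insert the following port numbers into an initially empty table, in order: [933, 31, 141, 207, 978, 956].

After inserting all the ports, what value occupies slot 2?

141

933: h=9 -> slot 9
31: h=9, h2=2, probe 9,0 -> slot 0
141: h=9, h2=2, probe 9,0,2 -> slot 2
207: h=9, h2=8, probe 9,6 -> slot 6
978: h=10 -> slot 10
956: h=10, h2=7, probe 10,6,2,9,5 -> slot 5
Table: [31, -, 141, -, -, 956, 207, -, -, 933, 978]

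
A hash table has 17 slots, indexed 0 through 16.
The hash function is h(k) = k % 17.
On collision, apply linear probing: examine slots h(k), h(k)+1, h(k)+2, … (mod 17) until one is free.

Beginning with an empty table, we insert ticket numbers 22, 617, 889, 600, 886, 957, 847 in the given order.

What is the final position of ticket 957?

9

Insert 22: h=5, slot 5 empty → index 5.
Insert 617: h=5, slot 5 occupied → index 6.
Insert 889: h=5, slots 5,6 occupied → index 7.
Insert 600: h=5, slots 5,6,7 occupied → index 8.
Insert 886: h=2, slot 2 empty → index 2.
Insert 957: h=5, slots 5,6,7,8 occupied → index 9.
Insert 847: h=14, slot 14 empty → index 14.
Table: [∅, ∅, 886, ∅, ∅, 22, 617, 889, 600, 957, ∅, ∅, ∅, ∅, 847, ∅, ∅]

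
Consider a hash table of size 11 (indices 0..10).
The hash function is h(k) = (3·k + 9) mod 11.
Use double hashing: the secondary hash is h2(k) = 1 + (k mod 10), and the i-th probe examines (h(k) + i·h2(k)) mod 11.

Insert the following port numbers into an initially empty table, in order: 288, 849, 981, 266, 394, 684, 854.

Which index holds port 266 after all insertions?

288 hashes to 4; slot 4 is free → place at 4.
849 hashes to 4, h2=10; 4 taken → place at 3.
981 hashes to 4, h2=2; 4 taken → place at 6.
266 hashes to 4, h2=7; 4 taken → place at 0.
394 hashes to 3, h2=5; 3 taken → place at 8.
684 hashes to 4, h2=5; 4 taken → place at 9.
854 hashes to 8, h2=5; 8 taken → place at 2.
Table: [266, -, 854, 849, 288, -, 981, -, 394, 684, -]

0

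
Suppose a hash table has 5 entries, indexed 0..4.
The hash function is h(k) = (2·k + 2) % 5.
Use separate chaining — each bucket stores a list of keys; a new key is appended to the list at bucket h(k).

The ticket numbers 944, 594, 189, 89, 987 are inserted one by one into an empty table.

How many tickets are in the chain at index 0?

Insert 944: h=0, bucket 0 empty -> new chain.
Insert 594: h=0, bucket 0 nonempty -> append to chain.
Insert 189: h=0, bucket 0 nonempty -> append to chain.
Insert 89: h=0, bucket 0 nonempty -> append to chain.
Insert 987: h=1, bucket 1 empty -> new chain.
Final buckets:
0: 944 -> 594 -> 189 -> 89
1: 987
2: -
3: -
4: -

4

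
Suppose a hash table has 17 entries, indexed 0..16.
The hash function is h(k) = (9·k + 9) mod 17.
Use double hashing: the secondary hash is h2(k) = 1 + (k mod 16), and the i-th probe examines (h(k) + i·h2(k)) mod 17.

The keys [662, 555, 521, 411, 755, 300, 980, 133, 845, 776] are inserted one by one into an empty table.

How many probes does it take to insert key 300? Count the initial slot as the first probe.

3

662 hashes to 0; slot 0 is free -> place at 0.
555 hashes to 6; slot 6 is free -> place at 6.
521 hashes to 6, h2=10; 6 taken -> place at 16.
411 hashes to 2; slot 2 is free -> place at 2.
755 hashes to 4; slot 4 is free -> place at 4.
300 hashes to 6, h2=13; 6,2 taken -> place at 15.
980 hashes to 6, h2=5; 6 taken -> place at 11.
133 hashes to 16, h2=6; 16 taken -> place at 5.
845 hashes to 15, h2=14; 15 taken -> place at 12.
776 hashes to 6, h2=9; 6,15 taken -> place at 7.
Table: [662, _, 411, _, 755, 133, 555, 776, _, _, _, 980, 845, _, _, 300, 521]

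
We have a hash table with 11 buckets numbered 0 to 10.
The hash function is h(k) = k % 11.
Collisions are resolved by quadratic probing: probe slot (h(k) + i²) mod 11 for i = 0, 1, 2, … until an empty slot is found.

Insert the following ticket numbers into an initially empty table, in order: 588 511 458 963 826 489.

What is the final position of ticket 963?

588: h=5 => slot 5
511: h=5, probe 5,6 => slot 6
458: h=7 => slot 7
963: h=6, probe 6,7,10 => slot 10
826: h=1 => slot 1
489: h=5, probe 5,6,9 => slot 9
Table: [-, 826, -, -, -, 588, 511, 458, -, 489, 963]

10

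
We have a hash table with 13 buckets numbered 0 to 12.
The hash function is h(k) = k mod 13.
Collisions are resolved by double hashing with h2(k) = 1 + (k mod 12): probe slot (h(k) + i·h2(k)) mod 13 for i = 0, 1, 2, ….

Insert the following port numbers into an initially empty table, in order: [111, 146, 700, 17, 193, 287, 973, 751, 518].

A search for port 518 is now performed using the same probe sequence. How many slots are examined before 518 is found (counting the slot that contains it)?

Insert 111: h=7, slot 7 empty -> index 7.
Insert 146: h=3, slot 3 empty -> index 3.
Insert 700: h=11, slot 11 empty -> index 11.
Insert 17: h=4, slot 4 empty -> index 4.
Insert 193: h=11, h2=2, slot 11 occupied -> index 0.
Insert 287: h=1, slot 1 empty -> index 1.
Insert 973: h=11, h2=2, slots 11,0 occupied -> index 2.
Insert 751: h=10, slot 10 empty -> index 10.
Insert 518: h=11, h2=3, slots 11,1,4,7,10,0,3 occupied -> index 6.
Table: [193, 287, 973, 146, 17, ∅, 518, 111, ∅, ∅, 751, 700, ∅]
Lookup 518: h=11, h2=3, probe 11,1,4,7,10,0,3,6 → found at 6.

8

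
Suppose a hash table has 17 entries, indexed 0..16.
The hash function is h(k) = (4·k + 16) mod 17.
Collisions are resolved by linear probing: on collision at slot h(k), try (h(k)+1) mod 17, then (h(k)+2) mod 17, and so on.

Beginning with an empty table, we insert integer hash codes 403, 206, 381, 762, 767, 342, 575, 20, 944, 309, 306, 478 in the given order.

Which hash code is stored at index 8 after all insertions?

403 hashes to 13; slot 13 is free => place at 13.
206 hashes to 7; slot 7 is free => place at 7.
381 hashes to 10; slot 10 is free => place at 10.
762 hashes to 4; slot 4 is free => place at 4.
767 hashes to 7; 7 taken => place at 8.
342 hashes to 7; 7,8 taken => place at 9.
575 hashes to 4; 4 taken => place at 5.
20 hashes to 11; slot 11 is free => place at 11.
944 hashes to 1; slot 1 is free => place at 1.
309 hashes to 11; 11 taken => place at 12.
306 hashes to 16; slot 16 is free => place at 16.
478 hashes to 7; 7,8,9,10,11,12,13 taken => place at 14.
Table: [∅, 944, ∅, ∅, 762, 575, ∅, 206, 767, 342, 381, 20, 309, 403, 478, ∅, 306]

767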